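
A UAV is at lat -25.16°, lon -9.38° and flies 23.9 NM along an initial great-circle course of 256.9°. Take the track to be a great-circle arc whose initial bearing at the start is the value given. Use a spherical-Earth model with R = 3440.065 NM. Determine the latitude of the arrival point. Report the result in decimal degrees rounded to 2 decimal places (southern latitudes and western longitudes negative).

latitude -25.25°

δ = 23.9/3440.065 = 0.006948 rad (0.3981°).
Start latitude φ₁ = -0.439125 rad; initial bearing θ = 4.483751 rad.
sin φ₂ = sin φ₁ cos δ + cos φ₁ sin δ cos θ = (-0.425147)(0.999976) + (0.905124)(0.006947)(-0.226651) = -0.426562
φ₂ = asin(-0.426562) = -0.440689 rad = -25.25°.
For the longitude increment, Δλ = atan2( sin θ sin δ cos φ₁, cos δ − sin φ₁ sin φ₂ ) = atan2(-0.006125, 0.818624) = -0.43°.
λ₂ = -9.38° + -0.43° = -9.81°.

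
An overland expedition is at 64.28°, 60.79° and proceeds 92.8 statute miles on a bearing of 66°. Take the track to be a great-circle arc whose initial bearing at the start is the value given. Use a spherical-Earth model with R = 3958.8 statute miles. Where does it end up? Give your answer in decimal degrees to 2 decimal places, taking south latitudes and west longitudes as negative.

latitude 64.80°, longitude 63.67°

Angular distance δ = d/R = 92.8 / 3958.8 = 0.023441 rad.
With φ₁ = 64.28° = 1.121898 rad and θ = 66° = 1.151917 rad:
Destination latitude: φ₂ = arcsin( sin φ₁ cos δ + cos φ₁ sin δ cos θ ) = arcsin(0.904815) = 64.80°.
Δλ = atan2( sin θ sin δ cos φ₁ , cos δ − sin φ₁ sin φ₂ ) = atan2(0.009293, 0.184554) = 0.050309 rad = 2.88°.
λ₂ = λ₁ + Δλ = 63.67°.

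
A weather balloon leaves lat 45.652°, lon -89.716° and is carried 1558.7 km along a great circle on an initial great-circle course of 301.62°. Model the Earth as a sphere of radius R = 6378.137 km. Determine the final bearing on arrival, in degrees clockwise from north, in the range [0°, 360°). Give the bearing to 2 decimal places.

Angular distance δ = d/R = 1558.7 / 6378.137 = 0.244382 rad.
Converting: φ₁ = 0.796778 rad, θ = 5.264262 rad.
sin φ₂ = sin φ₁ cos δ + cos φ₁ sin δ cos θ = (0.715107)(0.970287) + (0.699015)(0.241956)(0.524283) = 0.782532
φ₂ = asin(0.782532) = 0.898722 rad = 51.493°.
Δλ = atan2( sin θ sin δ cos φ₁ , cos δ − sin φ₁ sin φ₂ ) = atan2(-0.144023, 0.410693) = -0.337282 rad = -19.325°.
λ₂ = -89.716° + -19.325° = -109.041°.
The forward bearing on arrival equals the back-azimuth from the destination plus 180°.
Back-azimuth from P₂ (51.49°, -109.04°) to P₁ (45.65°, -89.72°), with Δλ' = λ₁ − λ₂ = 19.32°: atan2( sin Δλ' cos φ₁ , cos φ₂ sin φ₁ − sin φ₂ cos φ₁ cos Δλ' ) = 107.05°.
Final bearing = (107.05° + 180°) mod 360° = 287.05°.

final bearing 287.05°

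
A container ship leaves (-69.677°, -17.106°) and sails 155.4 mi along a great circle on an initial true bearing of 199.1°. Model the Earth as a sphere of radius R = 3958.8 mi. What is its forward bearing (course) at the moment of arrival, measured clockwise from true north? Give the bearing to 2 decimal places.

δ = 155.4/3958.8 = 0.039254 rad (2.2491°).
With φ₁ = -69.677° = -1.216093 rad and θ = 199.1° = 3.474951 rad:
Applying the spherical law of cosines for sides, sin φ₂ = sin φ₁ cos δ + cos φ₁ sin δ cos θ = -0.949907, so φ₂ = -71.788°.
Δλ = atan2( sin θ sin δ cos φ₁ , cos δ − sin φ₁ sin φ₂ ) = atan2(-0.004460, 0.108455) = -0.041100 rad = -2.355°.
Hence λ₂ = -17.106° + -2.355° = -19.461°.
The forward bearing on arrival equals the back-azimuth from the destination plus 180°.
Back-azimuth from P₂ (-71.79°, -19.46°) to P₁ (-69.68°, -17.11°), with Δλ' = λ₁ − λ₂ = 2.35°: atan2( sin Δλ' cos φ₁ , cos φ₂ sin φ₁ − sin φ₂ cos φ₁ cos Δλ' ) = 21.32°.
Final bearing = (21.32° + 180°) mod 360° = 201.32°.

final bearing 201.32°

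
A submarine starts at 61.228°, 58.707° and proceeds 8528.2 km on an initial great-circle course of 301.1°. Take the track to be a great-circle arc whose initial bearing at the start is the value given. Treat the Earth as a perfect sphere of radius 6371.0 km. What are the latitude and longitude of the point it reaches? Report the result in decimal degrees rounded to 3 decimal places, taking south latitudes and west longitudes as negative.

The arc subtends δ = 8528.2/6371 = 1.338597 rad at the centre.
Start latitude φ₁ = 1.068630 rad; initial bearing θ = 5.255186 rad.
Applying the spherical law of cosines for sides, sin φ₂ = sin φ₁ cos δ + cos φ₁ sin δ cos θ = 0.443657, so φ₂ = 26.337°.
Then Δλ = atan2(-0.401082, -0.158765) = -1.947713 rad, from sin θ sin δ cos φ₁ over cos δ − sin φ₁ sin φ₂.
λ₂ = 58.707° + -111.596° = -52.889°.

latitude 26.337°, longitude -52.889°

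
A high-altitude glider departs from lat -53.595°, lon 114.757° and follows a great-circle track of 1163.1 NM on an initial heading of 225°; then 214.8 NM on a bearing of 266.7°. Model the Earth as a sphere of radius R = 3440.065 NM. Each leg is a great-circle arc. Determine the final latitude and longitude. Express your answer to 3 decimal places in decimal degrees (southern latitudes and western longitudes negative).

latitude -63.936°, longitude 74.313°

Apply the spherical direct solution leg by leg, carrying full precision between legs.
Leg 1: from (-53.595°, 114.757°), δ = 1163.1/3440.065 = 0.338104 rad, θ = 225° → φ = -63.959°, λ = 82.464°.
Leg 2: from (-63.959°, 82.464°), δ = 214.8/3440.065 = 0.062441 rad, θ = 266.7° → φ = -63.936°, λ = 74.313°.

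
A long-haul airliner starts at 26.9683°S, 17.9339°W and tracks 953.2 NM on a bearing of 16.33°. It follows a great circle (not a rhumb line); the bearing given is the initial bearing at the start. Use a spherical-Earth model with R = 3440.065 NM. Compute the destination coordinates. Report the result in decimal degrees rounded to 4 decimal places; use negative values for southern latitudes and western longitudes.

latitude -11.6672°, longitude -13.4294°

The arc subtends δ = 953.2/3440.065 = 0.277088 rad at the centre.
Start latitude φ₁ = -0.470686 rad; initial bearing θ = 0.285012 rad.
Applying the spherical law of cosines for sides, sin φ₂ = sin φ₁ cos δ + cos φ₁ sin δ cos θ = -0.202226, so φ₂ = -11.6672°.
For the longitude increment, Δλ = atan2( sin θ sin δ cos φ₁, cos δ − sin φ₁ sin φ₂ ) = atan2(0.068551, 0.870147) = 4.5045°.
λ₂ = λ₁ + Δλ = -13.4294°.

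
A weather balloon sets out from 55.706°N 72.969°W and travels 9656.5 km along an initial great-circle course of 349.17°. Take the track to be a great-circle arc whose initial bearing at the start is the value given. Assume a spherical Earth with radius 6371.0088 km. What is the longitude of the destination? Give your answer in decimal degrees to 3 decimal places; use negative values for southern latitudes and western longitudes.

longitude 120.569°

The arc subtends δ = 9656.5/6371.0088 = 1.515694 rad at the centre.
Start latitude φ₁ = 0.972253 rad; initial bearing θ = 6.094166 rad.
sin φ₂ = sin φ₁ cos δ + cos φ₁ sin δ cos θ = (0.826157)(0.055074) + (0.563440)(0.998482)(0.982189) = 0.598064
φ₂ = asin(0.598064) = 0.641084 rad = 36.731°.
Δλ = atan2( sin θ sin δ cos φ₁ , cos δ − sin φ₁ sin φ₂ ) = atan2(-0.105707, -0.439021) = -2.905311 rad = -166.462°.
λ₂ = -72.969° + -166.462° = -239.431°, normalized to (−180°, 180°] → 120.569°.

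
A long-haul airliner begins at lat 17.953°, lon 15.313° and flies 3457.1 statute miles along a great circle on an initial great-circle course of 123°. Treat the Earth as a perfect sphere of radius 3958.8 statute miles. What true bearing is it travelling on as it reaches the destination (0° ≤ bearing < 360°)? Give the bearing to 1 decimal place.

final bearing 125.5°

δ = 3457.1/3958.8 = 0.873270 rad (50.0347°).
With φ₁ = 17.953° = 0.313339 rad and θ = 123° = 2.146755 rad:
sin φ₂ = sin φ₁ cos δ + cos φ₁ sin δ cos θ = (0.308237)(0.642324) + (0.951310)(0.766433)(-0.544639) = -0.199117
φ₂ = asin(-0.199117) = -0.200457 rad = -11.485°.
For the longitude increment, Δλ = atan2( sin θ sin δ cos φ₁, cos δ − sin φ₁ sin φ₂ ) = atan2(0.611488, 0.703699) = 40.989°.
λ₂ = 15.313° + 40.989° = 56.302°.
The forward bearing on arrival equals the back-azimuth from the destination plus 180°.
Back-azimuth from P₂ (-11.5°, 56.3°) to P₁ (18.0°, 15.3°), with Δλ' = λ₁ − λ₂ = -41.0°: atan2( sin Δλ' cos φ₁ , cos φ₂ sin φ₁ − sin φ₂ cos φ₁ cos Δλ' ) = 305.5°.
Final bearing = (305.5° + 180°) mod 360° = 125.5°.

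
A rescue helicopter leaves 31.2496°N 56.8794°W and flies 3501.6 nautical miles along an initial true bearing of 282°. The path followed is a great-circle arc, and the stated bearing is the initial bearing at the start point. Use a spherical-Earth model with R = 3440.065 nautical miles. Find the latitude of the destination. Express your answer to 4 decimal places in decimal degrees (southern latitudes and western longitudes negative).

δ = 3501.6/3440.065 = 1.017888 rad (58.3207°).
Start latitude φ₁ = 0.545408 rad; initial bearing θ = 4.921828 rad.
Applying the spherical law of cosines for sides, sin φ₂ = sin φ₁ cos δ + cos φ₁ sin δ cos θ = 0.423701, so φ₂ = 25.0685°.
Δλ = atan2( sin θ sin δ cos φ₁ , cos δ − sin φ₁ sin φ₂ ) = atan2(-0.711635, 0.305362) = -1.165458 rad = -66.7758°.
λ₂ = -56.8794° + -66.7758° = -123.6552°.

latitude 25.0685°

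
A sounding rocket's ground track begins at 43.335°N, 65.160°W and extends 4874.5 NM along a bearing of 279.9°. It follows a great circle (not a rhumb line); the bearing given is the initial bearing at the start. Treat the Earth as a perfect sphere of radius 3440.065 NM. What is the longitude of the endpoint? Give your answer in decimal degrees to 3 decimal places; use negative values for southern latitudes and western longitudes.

Central angle δ = d/R = 1.416979 rad.
Start latitude φ₁ = 0.756338 rad; initial bearing θ = 4.885177 rad.
Destination latitude: φ₂ = arcsin( sin φ₁ cos δ + cos φ₁ sin δ cos θ ) = arcsin(0.228720) = 13.222°.
Then Δλ = atan2(-0.708063, -0.003751) = -1.576093 rad, from sin θ sin δ cos φ₁ over cos δ − sin φ₁ sin φ₂.
Hence λ₂ = -65.160° + -90.303° = -155.463°.

longitude -155.463°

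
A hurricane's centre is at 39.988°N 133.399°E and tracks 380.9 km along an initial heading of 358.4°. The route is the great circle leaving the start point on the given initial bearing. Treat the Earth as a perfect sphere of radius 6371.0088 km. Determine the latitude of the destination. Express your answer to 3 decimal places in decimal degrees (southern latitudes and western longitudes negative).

latitude 43.412°

Angular distance δ = d/R = 380.9 / 6371.0088 = 0.059786 rad.
With φ₁ = 39.988° = 0.697922 rad and θ = 358.4° = 6.255260 rad:
Destination latitude: φ₂ = arcsin( sin φ₁ cos δ + cos φ₁ sin δ cos θ ) = arcsin(0.687241) = 43.412°.
For the longitude increment, Δλ = atan2( sin θ sin δ cos φ₁, cos δ − sin φ₁ sin φ₂ ) = atan2(-0.001278, 0.556574) = -0.132°.
λ₂ = 133.399° + -0.132° = 133.267°.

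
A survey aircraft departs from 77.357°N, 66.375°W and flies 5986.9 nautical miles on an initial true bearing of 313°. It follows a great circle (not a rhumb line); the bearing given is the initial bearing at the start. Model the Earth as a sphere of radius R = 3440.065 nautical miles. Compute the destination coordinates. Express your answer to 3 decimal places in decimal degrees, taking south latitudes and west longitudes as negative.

Central angle δ = d/R = 1.740345 rad.
Start latitude φ₁ = 1.350134 rad; initial bearing θ = 5.462881 rad.
sin φ₂ = sin φ₁ cos δ + cos φ₁ sin δ cos θ = (0.975753)(-0.168738) + (0.218876)(0.985661)(0.681998) = -0.017514
φ₂ = asin(-0.017514) = -0.017515 rad = -1.004°.
Δλ = atan2( sin θ sin δ cos φ₁ , cos δ − sin φ₁ sin φ₂ ) = atan2(-0.157780, -0.151648) = -2.336381 rad = -133.865°.
λ₂ = -66.375° + -133.865° = -200.240°, normalized to (−180°, 180°] → 159.760°.

latitude -1.004°, longitude 159.760°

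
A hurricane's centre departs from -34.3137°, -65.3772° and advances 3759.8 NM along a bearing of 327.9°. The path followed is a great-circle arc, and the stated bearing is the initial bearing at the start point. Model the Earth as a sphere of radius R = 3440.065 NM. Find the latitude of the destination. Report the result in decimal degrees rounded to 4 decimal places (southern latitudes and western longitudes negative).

Central angle δ = d/R = 1.092944 rad.
Start latitude φ₁ = -0.598887 rad; initial bearing θ = 5.722935 rad.
Applying the spherical law of cosines for sides, sin φ₂ = sin φ₁ cos δ + cos φ₁ sin δ cos θ = 0.362075, so φ₂ = 21.2277°.
Δλ = atan2( sin θ sin δ cos φ₁ , cos δ − sin φ₁ sin φ₂ ) = atan2(-0.389751, 0.663983) = -0.530798 rad = -30.4125°.
λ₂ = -65.3772° + -30.4125° = -95.7897°.

latitude 21.2277°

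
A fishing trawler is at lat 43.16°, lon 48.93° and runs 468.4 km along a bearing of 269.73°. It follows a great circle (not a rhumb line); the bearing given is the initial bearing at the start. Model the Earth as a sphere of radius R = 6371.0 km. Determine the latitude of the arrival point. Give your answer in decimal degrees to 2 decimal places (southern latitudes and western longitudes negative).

Angular distance δ = d/R = 468.4 / 6371 = 0.073521 rad.
Start latitude φ₁ = 0.753284 rad; initial bearing θ = 4.707677 rad.
sin φ₂ = sin φ₁ cos δ + cos φ₁ sin δ cos θ = (0.684038)(0.997299) + (0.729446)(0.073454)(-0.004712) = 0.681938
φ₂ = asin(0.681938) = 0.750409 rad = 43.00°.
For the longitude increment, Δλ = atan2( sin θ sin δ cos φ₁, cos δ − sin φ₁ sin φ₂ ) = atan2(-0.053580, 0.530827) = -5.76°.
λ₂ = λ₁ + Δλ = 43.17°.

latitude 43.00°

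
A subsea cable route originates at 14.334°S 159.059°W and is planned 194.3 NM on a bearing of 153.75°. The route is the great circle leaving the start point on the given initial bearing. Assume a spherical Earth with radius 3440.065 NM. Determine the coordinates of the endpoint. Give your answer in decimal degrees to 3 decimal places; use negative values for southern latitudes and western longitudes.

Angular distance δ = d/R = 194.3 / 3440.065 = 0.056481 rad.
Converting: φ₁ = -0.250175 rad, θ = 2.683444 rad.
sin φ₂ = sin φ₁ cos δ + cos φ₁ sin δ cos θ = (-0.247574)(0.998405) + (0.968869)(0.056451)(-0.896873) = -0.296233
φ₂ = asin(-0.296233) = -0.300746 rad = -17.231°.
Then Δλ = atan2(0.024191, 0.925066) = 0.026144 rad, from sin θ sin δ cos φ₁ over cos δ − sin φ₁ sin φ₂.
λ₂ = -159.059° + 1.498° = -157.561°.

latitude -17.231°, longitude -157.561°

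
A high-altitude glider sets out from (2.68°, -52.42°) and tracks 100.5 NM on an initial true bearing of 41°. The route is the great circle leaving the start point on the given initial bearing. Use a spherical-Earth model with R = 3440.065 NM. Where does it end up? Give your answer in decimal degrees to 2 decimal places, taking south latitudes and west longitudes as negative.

δ = 100.5/3440.065 = 0.029215 rad (1.6739°).
With φ₁ = 2.68° = 0.046775 rad and θ = 41° = 0.715585 rad:
Applying the spherical law of cosines for sides, sin φ₂ = sin φ₁ cos δ + cos φ₁ sin δ cos θ = 0.068759, so φ₂ = 3.94°.
Δλ = atan2( sin θ sin δ cos φ₁ , cos δ − sin φ₁ sin φ₂ ) = atan2(0.019143, 0.996358) = 0.019210 rad = 1.10°.
Hence λ₂ = -52.42° + 1.10° = -51.32°.

latitude 3.94°, longitude -51.32°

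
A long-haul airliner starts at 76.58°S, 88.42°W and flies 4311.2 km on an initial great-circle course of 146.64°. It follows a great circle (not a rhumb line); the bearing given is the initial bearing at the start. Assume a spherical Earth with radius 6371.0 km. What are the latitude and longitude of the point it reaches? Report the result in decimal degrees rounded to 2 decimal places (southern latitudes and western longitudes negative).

latitude -61.61°, longitude 45.17°

Central angle δ = d/R = 0.676691 rad.
Start latitude φ₁ = -1.336573 rad; initial bearing θ = 2.559351 rad.
sin φ₂ = sin φ₁ cos δ + cos φ₁ sin δ cos θ = (-0.972695)(0.779649) + (0.232087)(0.626217)(-0.835232) = -0.879751
φ₂ = asin(-0.879751) = -1.075338 rad = -61.61°.
Δλ = atan2( sin θ sin δ cos φ₁ , cos δ − sin φ₁ sin φ₂ ) = atan2(0.079921, -0.076080) = 2.331582 rad = 133.59°.
Hence λ₂ = -88.42° + 133.59° = 45.17°.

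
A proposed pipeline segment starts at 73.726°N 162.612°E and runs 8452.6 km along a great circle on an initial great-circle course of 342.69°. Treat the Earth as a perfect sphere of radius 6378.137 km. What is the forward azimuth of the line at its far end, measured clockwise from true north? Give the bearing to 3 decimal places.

Angular distance δ = d/R = 8452.6 / 6378.137 = 1.325246 rad.
Converting: φ₁ = 1.286761 rad, θ = 5.981069 rad.
sin φ₂ = sin φ₁ cos δ + cos φ₁ sin δ cos θ = (0.959933)(0.243090) + (0.280231)(0.970004)(0.954709) = 0.492864
φ₂ = asin(0.492864) = 0.515378 rad = 29.529°.
For the longitude increment, Δλ = atan2( sin θ sin δ cos φ₁, cos δ − sin φ₁ sin φ₂ ) = atan2(-0.080879, -0.230026) = -160.628°.
Hence λ₂ = 162.612° + -160.628° = 1.984°.
The forward bearing on arrival equals the back-azimuth from the destination plus 180°.
Back-azimuth from P₂ (29.529°, 1.984°) to P₁ (73.726°, 162.612°), with Δλ' = λ₁ − λ₂ = 160.628°: atan2( sin Δλ' cos φ₁ , cos φ₂ sin φ₁ − sin φ₂ cos φ₁ cos Δλ' ) = 5.499°.
Final bearing = (5.499° + 180°) mod 360° = 185.499°.

final bearing 185.499°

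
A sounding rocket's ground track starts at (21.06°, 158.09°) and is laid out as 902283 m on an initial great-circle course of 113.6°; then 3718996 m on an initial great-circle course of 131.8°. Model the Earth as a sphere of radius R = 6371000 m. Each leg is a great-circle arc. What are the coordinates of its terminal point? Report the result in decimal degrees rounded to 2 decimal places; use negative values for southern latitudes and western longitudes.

Apply the spherical direct solution leg by leg, carrying full precision between legs.
Leg 1: from (21.06°, 158.09°), δ = 902283/6371000 = 0.141623 rad, θ = 113.6° → φ = 17.64°, λ = 165.89°.
Leg 2: from (17.64°, 165.89°), δ = 3718996/6371000 = 0.583738 rad, θ = 131.8° → φ = -5.58°, λ = -169.73°.

latitude -5.58°, longitude -169.73°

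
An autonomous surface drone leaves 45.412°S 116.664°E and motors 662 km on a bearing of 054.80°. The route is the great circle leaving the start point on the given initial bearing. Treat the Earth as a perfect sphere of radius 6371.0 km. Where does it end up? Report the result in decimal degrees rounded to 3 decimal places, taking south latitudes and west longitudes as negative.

δ = 662/6371 = 0.103908 rad (5.9535°).
Converting: φ₁ = -0.792589 rad, θ = 0.956440 rad.
Applying the spherical law of cosines for sides, sin φ₂ = sin φ₁ cos δ + cos φ₁ sin δ cos θ = -0.666360, so φ₂ = -41.787°.
For the longitude increment, Δλ = atan2( sin θ sin δ cos φ₁, cos δ − sin φ₁ sin φ₂ ) = atan2(0.059499, 0.520043) = 6.527°.
Hence λ₂ = 116.664° + 6.527° = 123.191°.

latitude -41.787°, longitude 123.191°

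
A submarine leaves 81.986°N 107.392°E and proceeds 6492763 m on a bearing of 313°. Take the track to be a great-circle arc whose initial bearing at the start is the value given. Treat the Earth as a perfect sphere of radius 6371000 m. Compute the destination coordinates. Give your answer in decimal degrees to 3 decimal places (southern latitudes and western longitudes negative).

latitude 36.868°, longitude -21.480°

δ = 6492763/6371000 = 1.019112 rad (58.3908°).
With φ₁ = 81.986° = 1.430926 rad and θ = 313° = 5.462881 rad:
Destination latitude: φ₂ = arcsin( sin φ₁ cos δ + cos φ₁ sin δ cos θ ) = arcsin(0.599979) = 36.868°.
For the longitude increment, Δλ = atan2( sin θ sin δ cos φ₁, cos δ − sin φ₁ sin φ₂ ) = atan2(-0.086835, -0.069997) = -128.872°.
λ₂ = 107.392° + -128.872° = -21.480°.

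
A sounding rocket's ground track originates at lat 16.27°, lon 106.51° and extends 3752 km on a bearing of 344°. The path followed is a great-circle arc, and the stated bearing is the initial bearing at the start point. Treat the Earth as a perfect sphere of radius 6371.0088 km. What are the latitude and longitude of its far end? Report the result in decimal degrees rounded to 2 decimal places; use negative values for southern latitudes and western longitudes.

latitude 48.20°, longitude 93.23°

Central angle δ = d/R = 0.588918 rad.
Start latitude φ₁ = 0.283965 rad; initial bearing θ = 6.003933 rad.
Applying the spherical law of cosines for sides, sin φ₂ = sin φ₁ cos δ + cos φ₁ sin δ cos θ = 0.745529, so φ₂ = 48.20°.
Then Δλ = atan2(-0.146974, 0.622672) = -0.231796 rad, from sin θ sin δ cos φ₁ over cos δ − sin φ₁ sin φ₂.
Hence λ₂ = 106.51° + -13.28° = 93.23°.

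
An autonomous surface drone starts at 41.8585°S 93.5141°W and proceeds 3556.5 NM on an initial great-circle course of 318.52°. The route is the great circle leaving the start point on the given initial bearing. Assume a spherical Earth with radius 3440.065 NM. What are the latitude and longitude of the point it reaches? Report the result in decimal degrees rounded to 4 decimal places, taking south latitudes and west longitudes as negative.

δ = 3556.5/3440.065 = 1.033847 rad (59.2351°).
Converting: φ₁ = -0.730569 rad, θ = 5.559223 rad.
Destination latitude: φ₂ = arcsin( sin φ₁ cos δ + cos φ₁ sin δ cos θ ) = arcsin(0.138134) = 7.9399°.
For the longitude increment, Δλ = atan2( sin θ sin δ cos φ₁, cos δ − sin φ₁ sin φ₂ ) = atan2(-0.423898, 0.603693) = -35.0755°.
Hence λ₂ = -93.5141° + -35.0755° = -128.5896°.

latitude 7.9399°, longitude -128.5896°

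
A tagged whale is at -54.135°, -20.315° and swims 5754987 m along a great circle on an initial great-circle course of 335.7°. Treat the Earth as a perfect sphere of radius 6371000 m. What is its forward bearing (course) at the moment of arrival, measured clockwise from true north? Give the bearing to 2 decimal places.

Central angle δ = d/R = 0.903310 rad.
Start latitude φ₁ = -0.944834 rad; initial bearing θ = 5.859070 rad.
Destination latitude: φ₂ = arcsin( sin φ₁ cos δ + cos φ₁ sin δ cos θ ) = arcsin(-0.082279) = -4.720°.
For the longitude increment, Δλ = atan2( sin θ sin δ cos φ₁, cos δ − sin φ₁ sin φ₂ ) = atan2(-0.189353, 0.552335) = -18.923°.
λ₂ = -20.315° + -18.923° = -39.238°.
The forward bearing on arrival equals the back-azimuth from the destination plus 180°.
Back-azimuth from P₂ (-4.72°, -39.24°) to P₁ (-54.13°, -20.32°), with Δλ' = λ₁ − λ₂ = 18.92°: atan2( sin Δλ' cos φ₁ , cos φ₂ sin φ₁ − sin φ₂ cos φ₁ cos Δλ' ) = 166.00°.
Final bearing = (166.00° + 180°) mod 360° = 346.00°.

final bearing 346.00°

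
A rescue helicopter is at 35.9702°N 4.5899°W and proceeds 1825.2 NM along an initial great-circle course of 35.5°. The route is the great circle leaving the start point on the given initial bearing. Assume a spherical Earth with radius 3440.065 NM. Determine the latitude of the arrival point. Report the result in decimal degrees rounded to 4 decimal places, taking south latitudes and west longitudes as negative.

latitude 57.1427°

δ = 1825.2/3440.065 = 0.530571 rad (30.3995°).
Start latitude φ₁ = 0.627798 rad; initial bearing θ = 0.619592 rad.
Applying the spherical law of cosines for sides, sin φ₂ = sin φ₁ cos δ + cos φ₁ sin δ cos θ = 0.840024, so φ₂ = 57.1427°.
Δλ = atan2( sin θ sin δ cos φ₁ , cos δ − sin φ₁ sin φ₂ ) = atan2(0.237820, 0.369118) = 0.572353 rad = 32.7934°.
Hence λ₂ = -4.5899° + 32.7934° = 28.2035°.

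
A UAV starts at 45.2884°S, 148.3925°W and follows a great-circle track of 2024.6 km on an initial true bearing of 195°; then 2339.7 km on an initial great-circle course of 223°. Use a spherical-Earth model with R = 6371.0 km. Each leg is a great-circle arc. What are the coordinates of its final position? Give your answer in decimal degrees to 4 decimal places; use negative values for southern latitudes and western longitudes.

latitude -71.6749°, longitude 150.3513°

Apply the spherical direct solution leg by leg, carrying full precision between legs.
Leg 1: from (-45.2884°, -148.3925°), δ = 2024.6/6371 = 0.317784 rad, θ = 195° → φ = -62.5500°, λ = -158.4965°.
Leg 2: from (-62.5500°, -158.4965°), δ = 2339.7/6371 = 0.367242 rad, θ = 223° → φ = -71.6749°, λ = 150.3513°.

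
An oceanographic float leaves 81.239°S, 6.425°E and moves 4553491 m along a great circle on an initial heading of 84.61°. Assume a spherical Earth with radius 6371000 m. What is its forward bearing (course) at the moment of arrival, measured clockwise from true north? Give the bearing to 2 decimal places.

final bearing 12.97°

Angular distance δ = d/R = 4553491 / 6371000 = 0.714722 rad.
Converting: φ₁ = -1.417888 rad, θ = 1.476723 rad.
Destination latitude: φ₂ = arcsin( sin φ₁ cos δ + cos φ₁ sin δ cos θ ) = arcsin(-0.737086) = -47.484°.
For the longitude increment, Δλ = atan2( sin θ sin δ cos φ₁, cos δ − sin φ₁ sin φ₂ ) = atan2(0.099386, 0.026790) = 74.914°.
λ₂ = 6.425° + 74.914° = 81.339°.
The forward bearing on arrival equals the back-azimuth from the destination plus 180°.
Back-azimuth from P₂ (-47.48°, 81.34°) to P₁ (-81.24°, 6.42°), with Δλ' = λ₁ − λ₂ = -74.91°: atan2( sin Δλ' cos φ₁ , cos φ₂ sin φ₁ − sin φ₂ cos φ₁ cos Δλ' ) = 192.97°.
Final bearing = (192.97° + 180°) mod 360° = 12.97°.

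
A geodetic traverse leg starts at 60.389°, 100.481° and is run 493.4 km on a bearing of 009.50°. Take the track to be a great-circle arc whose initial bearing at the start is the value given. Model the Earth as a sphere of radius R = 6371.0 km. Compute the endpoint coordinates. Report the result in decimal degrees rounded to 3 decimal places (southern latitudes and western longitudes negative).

The arc subtends δ = 493.4/6371 = 0.077445 rad at the centre.
Converting: φ₁ = 1.053987 rad, θ = 0.165806 rad.
sin φ₂ = sin φ₁ cos δ + cos φ₁ sin δ cos θ = (0.869400)(0.997003) + (0.494109)(0.077367)(0.986286) = 0.904498
φ₂ = asin(0.904498) = 1.130201 rad = 64.756°.
For the longitude increment, Δλ = atan2( sin θ sin δ cos φ₁, cos δ − sin φ₁ sin φ₂ ) = atan2(0.006309, 0.210632) = 1.716°.
λ₂ = λ₁ + Δλ = 102.197°.

latitude 64.756°, longitude 102.197°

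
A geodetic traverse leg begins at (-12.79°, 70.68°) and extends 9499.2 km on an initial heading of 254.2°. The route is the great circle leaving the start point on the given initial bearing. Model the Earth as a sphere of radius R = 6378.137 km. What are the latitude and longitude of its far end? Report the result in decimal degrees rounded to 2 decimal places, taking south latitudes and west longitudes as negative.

latitude -16.42°, longitude -18.17°

The arc subtends δ = 9499.2/6378.137 = 1.489338 rad at the centre.
Start latitude φ₁ = -0.223228 rad; initial bearing θ = 4.436627 rad.
sin φ₂ = sin φ₁ cos δ + cos φ₁ sin δ cos θ = (-0.221378)(0.081369) + (0.975188)(0.996684)(-0.272280) = -0.282657
φ₂ = asin(-0.282657) = -0.286563 rad = -16.42°.
Δλ = atan2( sin θ sin δ cos φ₁ , cos δ − sin φ₁ sin φ₂ ) = atan2(-0.935232, 0.018794) = -1.550703 rad = -88.85°.
Hence λ₂ = 70.68° + -88.85° = -18.17°.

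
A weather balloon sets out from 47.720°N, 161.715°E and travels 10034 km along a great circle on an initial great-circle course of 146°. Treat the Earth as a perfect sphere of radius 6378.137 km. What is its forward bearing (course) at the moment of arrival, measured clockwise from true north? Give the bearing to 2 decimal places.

δ = 10034/6378.137 = 1.573187 rad (90.1370°).
Start latitude φ₁ = 0.832871 rad; initial bearing θ = 2.548181 rad.
Applying the spherical law of cosines for sides, sin φ₂ = sin φ₁ cos δ + cos φ₁ sin δ cos θ = -0.559506, so φ₂ = -34.022°.
Then Δλ = atan2(0.376198, 0.411569) = 0.740529 rad, from sin θ sin δ cos φ₁ over cos δ − sin φ₁ sin φ₂.
λ₂ = 161.715° + 42.429° = 204.144°, normalized to (−180°, 180°] → -155.856°.
The forward bearing on arrival equals the back-azimuth from the destination plus 180°.
Back-azimuth from P₂ (-34.02°, -155.86°) to P₁ (47.72°, 161.72°), with Δλ' = λ₁ − λ₂ = 317.57°: atan2( sin Δλ' cos φ₁ , cos φ₂ sin φ₁ − sin φ₂ cos φ₁ cos Δλ' ) = 333.01°.
Final bearing = (333.01° + 180°) mod 360° = 153.01°.

final bearing 153.01°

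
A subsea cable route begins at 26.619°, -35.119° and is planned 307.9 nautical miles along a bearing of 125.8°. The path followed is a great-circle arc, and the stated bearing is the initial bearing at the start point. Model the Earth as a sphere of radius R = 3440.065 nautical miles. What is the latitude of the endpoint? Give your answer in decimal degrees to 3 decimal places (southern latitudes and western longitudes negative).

Angular distance δ = d/R = 307.9 / 3440.065 = 0.089504 rad.
With φ₁ = 26.619° = 0.464589 rad and θ = 125.8° = 2.195624 rad:
sin φ₂ = sin φ₁ cos δ + cos φ₁ sin δ cos θ = (0.448056)(0.995997) + (0.894006)(0.089385)(-0.584958) = 0.399518
φ₂ = asin(0.399518) = 0.410991 rad = 23.548°.
Then Δλ = atan2(0.064812, 0.816991) = 0.079165 rad, from sin θ sin δ cos φ₁ over cos δ − sin φ₁ sin φ₂.
λ₂ = -35.119° + 4.536° = -30.583°.

latitude 23.548°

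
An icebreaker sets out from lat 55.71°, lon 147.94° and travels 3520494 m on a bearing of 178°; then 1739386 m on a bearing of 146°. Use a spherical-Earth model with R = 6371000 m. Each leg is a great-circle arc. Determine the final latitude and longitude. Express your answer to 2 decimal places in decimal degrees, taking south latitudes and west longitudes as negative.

Apply the spherical direct solution leg by leg, carrying full precision between legs.
Leg 1: from (55.71°, 147.94°), δ = 3520494/6371000 = 0.552581 rad, θ = 178° → φ = 24.06°, λ = 149.09°.
Leg 2: from (24.06°, 149.09°), δ = 1739386/6371000 = 0.273016 rad, θ = 146° → φ = 10.86°, λ = 157.92°.

latitude 10.86°, longitude 157.92°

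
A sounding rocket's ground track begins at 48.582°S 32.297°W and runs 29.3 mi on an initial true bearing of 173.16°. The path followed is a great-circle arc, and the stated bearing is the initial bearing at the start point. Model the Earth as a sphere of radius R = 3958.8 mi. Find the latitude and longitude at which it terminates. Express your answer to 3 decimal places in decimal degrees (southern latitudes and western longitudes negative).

The arc subtends δ = 29.3/3958.8 = 0.007401 rad at the centre.
Converting: φ₁ = -0.847916 rad, θ = 3.022212 rad.
Applying the spherical law of cosines for sides, sin φ₂ = sin φ₁ cos δ + cos φ₁ sin δ cos θ = -0.754744, so φ₂ = -49.003°.
Then Δλ = atan2(0.000583, 0.433988) = 0.001344 rad, from sin θ sin δ cos φ₁ over cos δ − sin φ₁ sin φ₂.
Hence λ₂ = -32.297° + 0.077° = -32.220°.

latitude -49.003°, longitude -32.220°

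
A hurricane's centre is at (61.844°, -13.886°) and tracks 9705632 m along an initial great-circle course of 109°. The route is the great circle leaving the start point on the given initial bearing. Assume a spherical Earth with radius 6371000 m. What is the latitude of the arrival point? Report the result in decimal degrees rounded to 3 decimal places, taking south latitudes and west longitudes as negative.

Central angle δ = d/R = 1.523408 rad.
Start latitude φ₁ = 1.079381 rad; initial bearing θ = 1.902409 rad.
sin φ₂ = sin φ₁ cos δ + cos φ₁ sin δ cos θ = (0.881666)(0.047371) + (0.471874)(0.998877)(-0.325568) = -0.111690
φ₂ = asin(-0.111690) = -0.111923 rad = -6.413°.
For the longitude increment, Δλ = atan2( sin θ sin δ cos φ₁, cos δ − sin φ₁ sin φ₂ ) = atan2(0.445665, 0.145844) = 71.879°.
λ₂ = λ₁ + Δλ = 57.993°.

latitude -6.413°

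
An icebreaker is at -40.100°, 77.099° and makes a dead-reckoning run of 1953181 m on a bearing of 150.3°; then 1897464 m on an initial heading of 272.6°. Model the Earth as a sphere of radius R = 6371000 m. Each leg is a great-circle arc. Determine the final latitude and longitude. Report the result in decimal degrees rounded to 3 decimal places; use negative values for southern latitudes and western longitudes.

Apply the spherical direct solution leg by leg, carrying full precision between legs.
Leg 1: from (-40.100°, 77.099°), δ = 1953181/6371000 = 0.306574 rad, θ = 150.3° → φ = -54.549°, λ = 92.039°.
Leg 2: from (-54.549°, 92.039°), δ = 1897464/6371000 = 0.297828 rad, θ = 272.6° → φ = -50.446°, λ = 64.630°.

latitude -50.446°, longitude 64.630°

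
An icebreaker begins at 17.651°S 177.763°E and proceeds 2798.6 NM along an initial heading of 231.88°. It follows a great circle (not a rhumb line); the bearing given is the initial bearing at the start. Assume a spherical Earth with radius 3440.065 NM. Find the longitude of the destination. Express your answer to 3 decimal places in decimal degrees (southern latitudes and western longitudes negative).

δ = 2798.6/3440.065 = 0.813531 rad (46.6119°).
With φ₁ = -17.651° = -0.308068 rad and θ = 231.88° = 4.047069 rad:
Applying the spherical law of cosines for sides, sin φ₂ = sin φ₁ cos δ + cos φ₁ sin δ cos θ = -0.635782, so φ₂ = -39.478°.
Δλ = atan2( sin θ sin δ cos φ₁ , cos δ − sin φ₁ sin φ₂ ) = atan2(-0.544807, 0.494156) = -0.834111 rad = -47.791°.
Hence λ₂ = 177.763° + -47.791° = 129.972°.

longitude 129.972°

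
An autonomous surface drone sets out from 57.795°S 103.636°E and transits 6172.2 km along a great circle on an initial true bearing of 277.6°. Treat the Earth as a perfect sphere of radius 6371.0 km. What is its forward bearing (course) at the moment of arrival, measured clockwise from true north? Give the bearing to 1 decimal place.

The arc subtends δ = 6172.2/6371 = 0.968796 rad at the centre.
Start latitude φ₁ = -1.008713 rad; initial bearing θ = 4.845034 rad.
Destination latitude: φ₂ = arcsin( sin φ₁ cos δ + cos φ₁ sin δ cos θ ) = arcsin(-0.421071) = -24.902°.
Then Δλ = atan2(-0.435401, 0.210004) = -1.121390 rad, from sin θ sin δ cos φ₁ over cos δ − sin φ₁ sin φ₂.
λ₂ = 103.636° + -64.251° = 39.385°.
The forward bearing on arrival equals the back-azimuth from the destination plus 180°.
Back-azimuth from P₂ (-24.9°, 39.4°) to P₁ (-57.8°, 103.6°), with Δλ' = λ₁ − λ₂ = 64.3°: atan2( sin Δλ' cos φ₁ , cos φ₂ sin φ₁ − sin φ₂ cos φ₁ cos Δλ' ) = 144.4°.
Final bearing = (144.4° + 180°) mod 360° = 324.4°.

final bearing 324.4°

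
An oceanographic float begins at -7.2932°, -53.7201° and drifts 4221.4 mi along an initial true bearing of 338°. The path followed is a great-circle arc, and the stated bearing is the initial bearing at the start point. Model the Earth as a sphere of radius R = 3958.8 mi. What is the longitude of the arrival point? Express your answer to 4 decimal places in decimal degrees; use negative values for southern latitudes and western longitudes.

δ = 4221.4/3958.8 = 1.066333 rad (61.0964°).
With φ₁ = -7.2932° = -0.127290 rad and θ = 338° = 5.899213 rad:
sin φ₂ = sin φ₁ cos δ + cos φ₁ sin δ cos θ = (-0.126947)(0.483337) + (0.991910)(0.875434)(0.927184) = 0.743763
φ₂ = asin(0.743763) = 0.838683 rad = 48.0530°.
For the longitude increment, Δλ = atan2( sin θ sin δ cos φ₁, cos δ − sin φ₁ sin φ₂ ) = atan2(-0.325290, 0.577756) = -29.3805°.
λ₂ = λ₁ + Δλ = -83.1006°.

longitude -83.1006°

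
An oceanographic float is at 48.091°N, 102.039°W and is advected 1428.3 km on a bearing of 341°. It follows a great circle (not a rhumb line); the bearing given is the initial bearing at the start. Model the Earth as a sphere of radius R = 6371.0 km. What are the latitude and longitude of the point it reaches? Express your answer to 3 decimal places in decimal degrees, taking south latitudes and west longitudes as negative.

Central angle δ = d/R = 0.224188 rad.
With φ₁ = 48.091° = 0.839346 rad and θ = 341° = 5.951573 rad:
Applying the spherical law of cosines for sides, sin φ₂ = sin φ₁ cos δ + cos φ₁ sin δ cos θ = 0.865988, so φ₂ = 59.996°.
Then Δλ = atan2(-0.048345, 0.330501) = -0.145248 rad, from sin θ sin δ cos φ₁ over cos δ − sin φ₁ sin φ₂.
Hence λ₂ = -102.039° + -8.322° = -110.361°.

latitude 59.996°, longitude -110.361°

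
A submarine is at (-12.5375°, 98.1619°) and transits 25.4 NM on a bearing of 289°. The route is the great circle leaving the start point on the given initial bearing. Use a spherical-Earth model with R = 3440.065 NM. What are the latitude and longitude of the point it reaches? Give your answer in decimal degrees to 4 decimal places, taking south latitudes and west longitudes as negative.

δ = 25.4/3440.065 = 0.007384 rad (0.4230°).
Start latitude φ₁ = -0.218821 rad; initial bearing θ = 5.044002 rad.
Applying the spherical law of cosines for sides, sin φ₂ = sin φ₁ cos δ + cos φ₁ sin δ cos θ = -0.214726, so φ₂ = -12.3995°.
For the longitude increment, Δλ = atan2( sin θ sin δ cos φ₁, cos δ − sin φ₁ sin φ₂ ) = atan2(-0.006815, 0.953360) = -0.4096°.
λ₂ = 98.1619° + -0.4096° = 97.7523°.

latitude -12.3995°, longitude 97.7523°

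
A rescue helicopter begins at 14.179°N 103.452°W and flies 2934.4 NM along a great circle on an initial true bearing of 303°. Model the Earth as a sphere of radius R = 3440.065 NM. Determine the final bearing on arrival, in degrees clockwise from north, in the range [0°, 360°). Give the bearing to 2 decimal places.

final bearing 281.32°

The arc subtends δ = 2934.4/3440.065 = 0.853007 rad at the centre.
With φ₁ = 14.179° = 0.247470 rad and θ = 303° = 5.288348 rad:
Applying the spherical law of cosines for sides, sin φ₂ = sin φ₁ cos δ + cos φ₁ sin δ cos θ = 0.558867, so φ₂ = 33.978°.
For the longitude increment, Δλ = atan2( sin θ sin δ cos φ₁, cos δ − sin φ₁ sin φ₂ ) = atan2(-0.612493, 0.520825) = -49.624°.
λ₂ = -103.452° + -49.624° = -153.076°.
The forward bearing on arrival equals the back-azimuth from the destination plus 180°.
Back-azimuth from P₂ (33.98°, -153.08°) to P₁ (14.18°, -103.45°), with Δλ' = λ₁ − λ₂ = 49.62°: atan2( sin Δλ' cos φ₁ , cos φ₂ sin φ₁ − sin φ₂ cos φ₁ cos Δλ' ) = 101.32°.
Final bearing = (101.32° + 180°) mod 360° = 281.32°.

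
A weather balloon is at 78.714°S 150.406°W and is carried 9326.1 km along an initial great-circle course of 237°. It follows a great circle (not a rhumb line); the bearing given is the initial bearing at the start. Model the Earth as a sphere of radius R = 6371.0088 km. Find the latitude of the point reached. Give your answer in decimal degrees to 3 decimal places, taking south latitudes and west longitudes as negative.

latitude -12.162°

The arc subtends δ = 9326.1/6371.0088 = 1.463834 rad at the centre.
With φ₁ = -78.714° = -1.373818 rad and θ = 237° = 4.136430 rad:
sin φ₂ = sin φ₁ cos δ + cos φ₁ sin δ cos θ = (-0.980663)(0.106758) + (0.195707)(0.994285)(-0.544639) = -0.210674
φ₂ = asin(-0.210674) = -0.212265 rad = -12.162°.
For the longitude increment, Δλ = atan2( sin θ sin δ cos φ₁, cos δ − sin φ₁ sin φ₂ ) = atan2(-0.163195, -0.099842) = -121.458°.
λ₂ = -150.406° + -121.458° = -271.864°, normalized to (−180°, 180°] → 88.136°.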